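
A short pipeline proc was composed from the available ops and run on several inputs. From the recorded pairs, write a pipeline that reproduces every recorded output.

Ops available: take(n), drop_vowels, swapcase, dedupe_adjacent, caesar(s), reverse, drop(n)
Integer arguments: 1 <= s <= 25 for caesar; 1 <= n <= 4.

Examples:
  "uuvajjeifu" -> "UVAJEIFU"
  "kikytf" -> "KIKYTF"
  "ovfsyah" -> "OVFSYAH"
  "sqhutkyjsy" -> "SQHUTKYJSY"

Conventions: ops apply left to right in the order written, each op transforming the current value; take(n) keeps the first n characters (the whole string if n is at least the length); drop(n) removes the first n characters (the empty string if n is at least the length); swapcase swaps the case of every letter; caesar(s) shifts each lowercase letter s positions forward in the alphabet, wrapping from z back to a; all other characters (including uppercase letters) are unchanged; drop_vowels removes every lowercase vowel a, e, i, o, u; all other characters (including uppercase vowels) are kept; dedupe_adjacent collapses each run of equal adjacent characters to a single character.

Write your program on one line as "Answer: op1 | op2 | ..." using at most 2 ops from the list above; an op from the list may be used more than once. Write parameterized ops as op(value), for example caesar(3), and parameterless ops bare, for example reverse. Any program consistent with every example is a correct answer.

dedupe_adjacent | swapcase

Check, running the answer program on each example:
  "uuvajjeifu" -> "uvajeifu" -> "UVAJEIFU"
  "kikytf" -> "kikytf" -> "KIKYTF"
  "ovfsyah" -> "ovfsyah" -> "OVFSYAH"
  "sqhutkyjsy" -> "sqhutkyjsy" -> "SQHUTKYJSY"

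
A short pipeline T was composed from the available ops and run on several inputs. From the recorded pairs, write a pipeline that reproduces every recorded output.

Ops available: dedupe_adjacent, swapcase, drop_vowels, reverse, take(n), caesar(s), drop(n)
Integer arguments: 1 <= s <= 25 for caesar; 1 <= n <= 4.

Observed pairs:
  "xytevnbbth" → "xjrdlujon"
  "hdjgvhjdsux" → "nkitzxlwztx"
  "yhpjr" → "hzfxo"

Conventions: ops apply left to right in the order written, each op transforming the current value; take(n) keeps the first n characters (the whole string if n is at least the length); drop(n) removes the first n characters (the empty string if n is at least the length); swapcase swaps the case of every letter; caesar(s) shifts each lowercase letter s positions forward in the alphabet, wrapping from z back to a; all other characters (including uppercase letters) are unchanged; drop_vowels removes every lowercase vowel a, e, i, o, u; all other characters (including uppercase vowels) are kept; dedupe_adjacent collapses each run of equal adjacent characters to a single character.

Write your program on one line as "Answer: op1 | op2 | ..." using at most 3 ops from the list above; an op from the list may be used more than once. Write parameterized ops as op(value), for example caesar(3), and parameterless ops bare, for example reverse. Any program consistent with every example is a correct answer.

reverse | caesar(16) | dedupe_adjacent

Check, running the answer program on each example:
  "xytevnbbth" -> "htbbnvetyx" -> "xjrrdlujon" -> "xjrdlujon"
  "hdjgvhjdsux" -> "xusdjhvgjdh" -> "nkitzxlwztx" -> "nkitzxlwztx"
  "yhpjr" -> "rjphy" -> "hzfxo" -> "hzfxo"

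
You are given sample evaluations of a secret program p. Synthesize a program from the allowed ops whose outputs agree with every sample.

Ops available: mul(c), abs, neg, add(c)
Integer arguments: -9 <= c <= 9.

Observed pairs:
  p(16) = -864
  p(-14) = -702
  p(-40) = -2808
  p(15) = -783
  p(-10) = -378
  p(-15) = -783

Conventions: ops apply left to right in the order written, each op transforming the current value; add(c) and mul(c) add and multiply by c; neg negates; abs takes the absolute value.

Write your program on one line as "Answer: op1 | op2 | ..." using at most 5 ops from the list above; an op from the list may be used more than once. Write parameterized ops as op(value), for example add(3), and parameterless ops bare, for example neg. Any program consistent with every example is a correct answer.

abs | add(-6) | mul(9) | add(6) | mul(-9)

Check, running the answer program on each example:
  16 -> 16 -> 10 -> 90 -> 96 -> -864
  -14 -> 14 -> 8 -> 72 -> 78 -> -702
  -40 -> 40 -> 34 -> 306 -> 312 -> -2808
  15 -> 15 -> 9 -> 81 -> 87 -> -783
  -10 -> 10 -> 4 -> 36 -> 42 -> -378
  -15 -> 15 -> 9 -> 81 -> 87 -> -783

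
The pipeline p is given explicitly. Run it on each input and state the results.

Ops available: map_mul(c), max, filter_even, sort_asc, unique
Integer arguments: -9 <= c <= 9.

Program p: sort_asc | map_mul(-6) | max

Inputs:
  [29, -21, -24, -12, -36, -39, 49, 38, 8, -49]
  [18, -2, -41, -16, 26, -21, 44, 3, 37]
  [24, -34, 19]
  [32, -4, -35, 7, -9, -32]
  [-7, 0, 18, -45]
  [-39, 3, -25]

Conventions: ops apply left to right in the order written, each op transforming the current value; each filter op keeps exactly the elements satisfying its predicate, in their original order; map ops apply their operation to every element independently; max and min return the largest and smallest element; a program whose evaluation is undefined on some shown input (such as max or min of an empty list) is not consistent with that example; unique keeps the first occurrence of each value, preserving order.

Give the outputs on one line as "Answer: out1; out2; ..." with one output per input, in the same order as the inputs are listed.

294; 246; 204; 210; 270; 234

Execution, op by op:
  [29, -21, -24, -12, -36, -39, 49, 38, 8, -49] -> [-49, -39, -36, -24, -21, -12, 8, 29, 38, 49] -> [294, 234, 216, 144, 126, 72, -48, -174, -228, -294] -> 294
  [18, -2, -41, -16, 26, -21, 44, 3, 37] -> [-41, -21, -16, -2, 3, 18, 26, 37, 44] -> [246, 126, 96, 12, -18, -108, -156, -222, -264] -> 246
  [24, -34, 19] -> [-34, 19, 24] -> [204, -114, -144] -> 204
  [32, -4, -35, 7, -9, -32] -> [-35, -32, -9, -4, 7, 32] -> [210, 192, 54, 24, -42, -192] -> 210
  [-7, 0, 18, -45] -> [-45, -7, 0, 18] -> [270, 42, 0, -108] -> 270
  [-39, 3, -25] -> [-39, -25, 3] -> [234, 150, -18] -> 234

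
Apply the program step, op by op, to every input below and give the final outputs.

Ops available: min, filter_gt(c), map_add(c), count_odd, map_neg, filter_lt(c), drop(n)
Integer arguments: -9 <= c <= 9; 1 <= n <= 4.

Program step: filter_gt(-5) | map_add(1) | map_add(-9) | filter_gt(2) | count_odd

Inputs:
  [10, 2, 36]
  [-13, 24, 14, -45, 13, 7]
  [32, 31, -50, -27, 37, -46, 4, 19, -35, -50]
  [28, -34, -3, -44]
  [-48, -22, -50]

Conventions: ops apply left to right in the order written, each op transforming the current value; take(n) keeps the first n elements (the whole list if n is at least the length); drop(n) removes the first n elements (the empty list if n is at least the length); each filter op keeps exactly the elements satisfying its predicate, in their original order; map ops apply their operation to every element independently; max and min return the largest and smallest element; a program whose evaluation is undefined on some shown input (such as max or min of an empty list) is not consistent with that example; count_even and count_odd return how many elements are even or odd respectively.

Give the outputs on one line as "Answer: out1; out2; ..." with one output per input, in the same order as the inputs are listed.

Execution, op by op:
  [10, 2, 36] -> [10, 2, 36] -> [11, 3, 37] -> [2, -6, 28] -> [28] -> 0
  [-13, 24, 14, -45, 13, 7] -> [24, 14, 13, 7] -> [25, 15, 14, 8] -> [16, 6, 5, -1] -> [16, 6, 5] -> 1
  [32, 31, -50, -27, 37, -46, 4, 19, -35, -50] -> [32, 31, 37, 4, 19] -> [33, 32, 38, 5, 20] -> [24, 23, 29, -4, 11] -> [24, 23, 29, 11] -> 3
  [28, -34, -3, -44] -> [28, -3] -> [29, -2] -> [20, -11] -> [20] -> 0
  [-48, -22, -50] -> [] -> [] -> [] -> [] -> 0

0; 1; 3; 0; 0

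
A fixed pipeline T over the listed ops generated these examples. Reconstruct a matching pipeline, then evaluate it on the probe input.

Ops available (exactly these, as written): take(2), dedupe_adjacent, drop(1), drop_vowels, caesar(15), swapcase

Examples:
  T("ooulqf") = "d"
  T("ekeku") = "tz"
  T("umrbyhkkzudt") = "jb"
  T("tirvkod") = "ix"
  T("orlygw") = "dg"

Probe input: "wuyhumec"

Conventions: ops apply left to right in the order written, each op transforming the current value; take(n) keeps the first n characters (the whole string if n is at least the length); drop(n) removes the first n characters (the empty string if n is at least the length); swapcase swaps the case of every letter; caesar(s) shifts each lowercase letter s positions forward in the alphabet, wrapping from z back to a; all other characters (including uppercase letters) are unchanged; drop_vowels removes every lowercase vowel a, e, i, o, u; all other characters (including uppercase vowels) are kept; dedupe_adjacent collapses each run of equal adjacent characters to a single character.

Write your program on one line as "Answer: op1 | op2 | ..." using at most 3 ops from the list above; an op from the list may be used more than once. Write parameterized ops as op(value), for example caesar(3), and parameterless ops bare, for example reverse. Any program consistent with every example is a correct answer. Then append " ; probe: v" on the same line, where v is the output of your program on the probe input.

caesar(15) | take(2) | dedupe_adjacent ; probe: "lj"

Check, running the answer program on each example:
  "ooulqf" -> "ddjafu" -> "dd" -> "d"
  "ekeku" -> "tztzj" -> "tz" -> "tz"
  "umrbyhkkzudt" -> "jbgqnwzzojsi" -> "jb" -> "jb"
  "tirvkod" -> "ixgkzds" -> "ix" -> "ix"
  "orlygw" -> "dganvl" -> "dg" -> "dg"
  probe: "wuyhumec" -> "ljnwjbtr" -> "lj" -> "lj"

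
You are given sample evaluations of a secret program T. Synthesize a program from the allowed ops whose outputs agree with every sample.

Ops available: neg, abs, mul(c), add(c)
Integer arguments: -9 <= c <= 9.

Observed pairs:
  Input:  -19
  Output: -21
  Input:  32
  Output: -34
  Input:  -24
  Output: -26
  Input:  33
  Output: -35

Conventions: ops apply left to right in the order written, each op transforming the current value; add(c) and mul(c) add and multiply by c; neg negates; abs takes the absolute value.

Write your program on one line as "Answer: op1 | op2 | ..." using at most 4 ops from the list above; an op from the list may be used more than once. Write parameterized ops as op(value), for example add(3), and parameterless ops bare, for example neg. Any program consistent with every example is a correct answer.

abs | neg | add(-2)

Check, running the answer program on each example:
  -19 -> 19 -> -19 -> -21
  32 -> 32 -> -32 -> -34
  -24 -> 24 -> -24 -> -26
  33 -> 33 -> -33 -> -35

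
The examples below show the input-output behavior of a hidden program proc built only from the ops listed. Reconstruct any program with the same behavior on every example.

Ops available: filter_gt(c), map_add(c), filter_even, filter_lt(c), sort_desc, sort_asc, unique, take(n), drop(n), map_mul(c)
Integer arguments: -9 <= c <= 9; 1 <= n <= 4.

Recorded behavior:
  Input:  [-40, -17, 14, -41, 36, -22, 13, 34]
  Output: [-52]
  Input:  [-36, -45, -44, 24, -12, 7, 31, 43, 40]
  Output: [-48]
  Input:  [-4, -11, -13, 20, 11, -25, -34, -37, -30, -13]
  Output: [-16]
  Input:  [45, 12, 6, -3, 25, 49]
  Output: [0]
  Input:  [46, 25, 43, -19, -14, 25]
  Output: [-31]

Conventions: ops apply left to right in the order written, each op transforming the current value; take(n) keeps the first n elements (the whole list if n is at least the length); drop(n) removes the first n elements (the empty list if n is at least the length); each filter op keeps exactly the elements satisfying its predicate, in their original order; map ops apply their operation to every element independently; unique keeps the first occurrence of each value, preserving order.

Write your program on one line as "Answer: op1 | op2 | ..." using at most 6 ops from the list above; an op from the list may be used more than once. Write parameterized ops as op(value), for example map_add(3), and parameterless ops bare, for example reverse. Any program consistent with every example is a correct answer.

map_add(-4) | map_add(-1) | map_add(-7) | filter_lt(7) | take(1)

Check, running the answer program on each example:
  [-40, -17, 14, -41, 36, -22, 13, 34] -> [-44, -21, 10, -45, 32, -26, 9, 30] -> [-45, -22, 9, -46, 31, -27, 8, 29] -> [-52, -29, 2, -53, 24, -34, 1, 22] -> [-52, -29, 2, -53, -34, 1] -> [-52]
  [-36, -45, -44, 24, -12, 7, 31, 43, 40] -> [-40, -49, -48, 20, -16, 3, 27, 39, 36] -> [-41, -50, -49, 19, -17, 2, 26, 38, 35] -> [-48, -57, -56, 12, -24, -5, 19, 31, 28] -> [-48, -57, -56, -24, -5] -> [-48]
  [-4, -11, -13, 20, 11, -25, -34, -37, -30, -13] -> [-8, -15, -17, 16, 7, -29, -38, -41, -34, -17] -> [-9, -16, -18, 15, 6, -30, -39, -42, -35, -18] -> [-16, -23, -25, 8, -1, -37, -46, -49, -42, -25] -> [-16, -23, -25, -1, -37, -46, -49, -42, -25] -> [-16]
  [45, 12, 6, -3, 25, 49] -> [41, 8, 2, -7, 21, 45] -> [40, 7, 1, -8, 20, 44] -> [33, 0, -6, -15, 13, 37] -> [0, -6, -15] -> [0]
  [46, 25, 43, -19, -14, 25] -> [42, 21, 39, -23, -18, 21] -> [41, 20, 38, -24, -19, 20] -> [34, 13, 31, -31, -26, 13] -> [-31, -26] -> [-31]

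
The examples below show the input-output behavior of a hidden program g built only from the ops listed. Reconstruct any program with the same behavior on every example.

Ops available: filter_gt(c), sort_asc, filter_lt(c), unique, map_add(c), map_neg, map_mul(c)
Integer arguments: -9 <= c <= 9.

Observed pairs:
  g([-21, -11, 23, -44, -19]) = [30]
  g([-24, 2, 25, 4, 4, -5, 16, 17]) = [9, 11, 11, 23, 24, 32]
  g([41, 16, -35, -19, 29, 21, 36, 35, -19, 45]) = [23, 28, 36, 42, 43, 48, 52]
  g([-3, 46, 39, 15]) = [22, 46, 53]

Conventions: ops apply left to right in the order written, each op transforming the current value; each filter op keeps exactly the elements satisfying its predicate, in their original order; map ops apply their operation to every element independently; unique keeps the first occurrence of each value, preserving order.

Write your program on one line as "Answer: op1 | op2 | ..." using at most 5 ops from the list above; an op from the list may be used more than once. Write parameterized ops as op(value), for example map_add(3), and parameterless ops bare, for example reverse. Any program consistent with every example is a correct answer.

filter_gt(-8) | filter_gt(-1) | sort_asc | map_add(7)

Check, running the answer program on each example:
  [-21, -11, 23, -44, -19] -> [23] -> [23] -> [23] -> [30]
  [-24, 2, 25, 4, 4, -5, 16, 17] -> [2, 25, 4, 4, -5, 16, 17] -> [2, 25, 4, 4, 16, 17] -> [2, 4, 4, 16, 17, 25] -> [9, 11, 11, 23, 24, 32]
  [41, 16, -35, -19, 29, 21, 36, 35, -19, 45] -> [41, 16, 29, 21, 36, 35, 45] -> [41, 16, 29, 21, 36, 35, 45] -> [16, 21, 29, 35, 36, 41, 45] -> [23, 28, 36, 42, 43, 48, 52]
  [-3, 46, 39, 15] -> [-3, 46, 39, 15] -> [46, 39, 15] -> [15, 39, 46] -> [22, 46, 53]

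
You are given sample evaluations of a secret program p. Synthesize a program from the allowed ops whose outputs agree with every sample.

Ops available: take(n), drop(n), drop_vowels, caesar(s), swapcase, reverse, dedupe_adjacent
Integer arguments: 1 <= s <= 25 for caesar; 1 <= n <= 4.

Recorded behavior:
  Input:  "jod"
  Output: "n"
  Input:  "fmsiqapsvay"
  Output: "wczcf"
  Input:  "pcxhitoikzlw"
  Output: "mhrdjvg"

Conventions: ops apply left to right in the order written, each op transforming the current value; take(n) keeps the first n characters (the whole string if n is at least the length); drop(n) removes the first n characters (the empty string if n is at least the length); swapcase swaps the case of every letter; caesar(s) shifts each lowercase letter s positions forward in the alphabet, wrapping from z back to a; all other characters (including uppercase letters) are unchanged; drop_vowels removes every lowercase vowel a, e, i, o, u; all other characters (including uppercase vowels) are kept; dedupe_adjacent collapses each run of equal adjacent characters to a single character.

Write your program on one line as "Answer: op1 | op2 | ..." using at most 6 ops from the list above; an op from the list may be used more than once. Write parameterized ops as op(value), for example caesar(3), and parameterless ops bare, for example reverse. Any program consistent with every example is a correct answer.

drop(1) | reverse | drop_vowels | caesar(10) | drop_vowels | reverse

Check, running the answer program on each example:
  "jod" -> "od" -> "do" -> "d" -> "n" -> "n" -> "n"
  "fmsiqapsvay" -> "msiqapsvay" -> "yavspaqism" -> "yvspqsm" -> "ifczacw" -> "fczcw" -> "wczcf"
  "pcxhitoikzlw" -> "cxhitoikzlw" -> "wlzkiotihxc" -> "wlzkthxc" -> "gvjudrhm" -> "gvjdrhm" -> "mhrdjvg"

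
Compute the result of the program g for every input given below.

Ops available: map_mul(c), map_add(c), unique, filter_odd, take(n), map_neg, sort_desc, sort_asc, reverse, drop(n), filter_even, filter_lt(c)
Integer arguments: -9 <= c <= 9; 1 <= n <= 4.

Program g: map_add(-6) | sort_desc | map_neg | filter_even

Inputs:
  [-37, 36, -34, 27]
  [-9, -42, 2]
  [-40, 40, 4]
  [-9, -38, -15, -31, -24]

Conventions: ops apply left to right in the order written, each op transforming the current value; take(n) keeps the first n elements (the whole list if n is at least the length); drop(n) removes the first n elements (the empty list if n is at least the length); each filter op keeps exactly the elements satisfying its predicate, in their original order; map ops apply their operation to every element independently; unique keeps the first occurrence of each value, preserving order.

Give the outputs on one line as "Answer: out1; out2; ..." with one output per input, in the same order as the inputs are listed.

Execution, op by op:
  [-37, 36, -34, 27] -> [-43, 30, -40, 21] -> [30, 21, -40, -43] -> [-30, -21, 40, 43] -> [-30, 40]
  [-9, -42, 2] -> [-15, -48, -4] -> [-4, -15, -48] -> [4, 15, 48] -> [4, 48]
  [-40, 40, 4] -> [-46, 34, -2] -> [34, -2, -46] -> [-34, 2, 46] -> [-34, 2, 46]
  [-9, -38, -15, -31, -24] -> [-15, -44, -21, -37, -30] -> [-15, -21, -30, -37, -44] -> [15, 21, 30, 37, 44] -> [30, 44]

[-30, 40]; [4, 48]; [-34, 2, 46]; [30, 44]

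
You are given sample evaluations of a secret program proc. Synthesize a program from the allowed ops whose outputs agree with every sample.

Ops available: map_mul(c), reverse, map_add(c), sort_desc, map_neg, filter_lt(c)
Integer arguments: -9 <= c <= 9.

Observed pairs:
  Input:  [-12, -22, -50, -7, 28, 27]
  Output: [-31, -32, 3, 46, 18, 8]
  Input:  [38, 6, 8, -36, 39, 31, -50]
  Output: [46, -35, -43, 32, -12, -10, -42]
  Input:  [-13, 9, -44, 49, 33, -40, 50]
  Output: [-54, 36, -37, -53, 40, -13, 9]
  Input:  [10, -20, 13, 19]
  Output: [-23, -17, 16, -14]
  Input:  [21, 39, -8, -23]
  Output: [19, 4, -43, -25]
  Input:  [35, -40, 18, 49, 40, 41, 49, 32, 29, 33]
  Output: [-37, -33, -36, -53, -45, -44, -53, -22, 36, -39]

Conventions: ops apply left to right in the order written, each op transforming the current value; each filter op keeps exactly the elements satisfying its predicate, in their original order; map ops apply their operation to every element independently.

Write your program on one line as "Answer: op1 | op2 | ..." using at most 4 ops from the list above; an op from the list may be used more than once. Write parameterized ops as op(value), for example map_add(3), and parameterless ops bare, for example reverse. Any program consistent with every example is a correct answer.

map_add(4) | reverse | map_neg

Check, running the answer program on each example:
  [-12, -22, -50, -7, 28, 27] -> [-8, -18, -46, -3, 32, 31] -> [31, 32, -3, -46, -18, -8] -> [-31, -32, 3, 46, 18, 8]
  [38, 6, 8, -36, 39, 31, -50] -> [42, 10, 12, -32, 43, 35, -46] -> [-46, 35, 43, -32, 12, 10, 42] -> [46, -35, -43, 32, -12, -10, -42]
  [-13, 9, -44, 49, 33, -40, 50] -> [-9, 13, -40, 53, 37, -36, 54] -> [54, -36, 37, 53, -40, 13, -9] -> [-54, 36, -37, -53, 40, -13, 9]
  [10, -20, 13, 19] -> [14, -16, 17, 23] -> [23, 17, -16, 14] -> [-23, -17, 16, -14]
  [21, 39, -8, -23] -> [25, 43, -4, -19] -> [-19, -4, 43, 25] -> [19, 4, -43, -25]
  [35, -40, 18, 49, 40, 41, 49, 32, 29, 33] -> [39, -36, 22, 53, 44, 45, 53, 36, 33, 37] -> [37, 33, 36, 53, 45, 44, 53, 22, -36, 39] -> [-37, -33, -36, -53, -45, -44, -53, -22, 36, -39]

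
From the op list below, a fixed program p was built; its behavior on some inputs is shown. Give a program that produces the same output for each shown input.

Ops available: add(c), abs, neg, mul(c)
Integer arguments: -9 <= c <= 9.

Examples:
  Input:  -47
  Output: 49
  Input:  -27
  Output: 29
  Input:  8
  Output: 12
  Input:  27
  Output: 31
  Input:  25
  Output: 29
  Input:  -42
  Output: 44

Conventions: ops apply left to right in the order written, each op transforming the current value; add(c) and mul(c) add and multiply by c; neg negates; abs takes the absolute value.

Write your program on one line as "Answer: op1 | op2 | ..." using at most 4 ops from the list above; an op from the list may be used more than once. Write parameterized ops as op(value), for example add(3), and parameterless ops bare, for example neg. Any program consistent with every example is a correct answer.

neg | add(-1) | abs | add(3)

Check, running the answer program on each example:
  -47 -> 47 -> 46 -> 46 -> 49
  -27 -> 27 -> 26 -> 26 -> 29
  8 -> -8 -> -9 -> 9 -> 12
  27 -> -27 -> -28 -> 28 -> 31
  25 -> -25 -> -26 -> 26 -> 29
  -42 -> 42 -> 41 -> 41 -> 44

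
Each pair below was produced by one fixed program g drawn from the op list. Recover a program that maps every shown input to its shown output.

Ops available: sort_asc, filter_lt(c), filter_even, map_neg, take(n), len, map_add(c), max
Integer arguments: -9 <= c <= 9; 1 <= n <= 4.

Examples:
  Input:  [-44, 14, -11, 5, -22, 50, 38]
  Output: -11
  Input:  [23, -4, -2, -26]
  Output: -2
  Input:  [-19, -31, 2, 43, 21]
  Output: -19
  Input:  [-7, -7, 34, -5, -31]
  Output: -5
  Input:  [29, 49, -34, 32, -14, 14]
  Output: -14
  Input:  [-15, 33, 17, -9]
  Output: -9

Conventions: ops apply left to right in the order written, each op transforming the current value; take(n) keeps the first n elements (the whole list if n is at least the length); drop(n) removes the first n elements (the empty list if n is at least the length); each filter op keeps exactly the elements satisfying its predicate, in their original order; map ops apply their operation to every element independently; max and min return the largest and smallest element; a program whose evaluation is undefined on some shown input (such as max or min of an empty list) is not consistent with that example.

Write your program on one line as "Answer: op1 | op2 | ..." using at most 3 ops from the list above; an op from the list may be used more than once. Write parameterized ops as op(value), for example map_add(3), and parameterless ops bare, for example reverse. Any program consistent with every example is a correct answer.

filter_lt(0) | max

Check, running the answer program on each example:
  [-44, 14, -11, 5, -22, 50, 38] -> [-44, -11, -22] -> -11
  [23, -4, -2, -26] -> [-4, -2, -26] -> -2
  [-19, -31, 2, 43, 21] -> [-19, -31] -> -19
  [-7, -7, 34, -5, -31] -> [-7, -7, -5, -31] -> -5
  [29, 49, -34, 32, -14, 14] -> [-34, -14] -> -14
  [-15, 33, 17, -9] -> [-15, -9] -> -9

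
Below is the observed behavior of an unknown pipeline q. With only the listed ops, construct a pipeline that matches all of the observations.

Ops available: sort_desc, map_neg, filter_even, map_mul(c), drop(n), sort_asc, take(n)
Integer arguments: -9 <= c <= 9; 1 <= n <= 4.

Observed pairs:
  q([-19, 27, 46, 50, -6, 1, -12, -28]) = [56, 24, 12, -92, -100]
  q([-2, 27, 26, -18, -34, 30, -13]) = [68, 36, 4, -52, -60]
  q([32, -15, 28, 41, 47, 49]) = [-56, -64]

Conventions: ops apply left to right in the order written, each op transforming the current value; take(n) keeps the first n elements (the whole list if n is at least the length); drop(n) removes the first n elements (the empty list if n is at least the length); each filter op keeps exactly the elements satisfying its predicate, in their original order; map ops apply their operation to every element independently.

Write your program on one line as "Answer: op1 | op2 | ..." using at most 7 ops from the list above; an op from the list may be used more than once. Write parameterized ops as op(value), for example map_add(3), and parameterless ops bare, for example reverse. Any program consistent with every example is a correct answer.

filter_even | map_neg | sort_asc | sort_desc | map_mul(-2) | map_neg

Check, running the answer program on each example:
  [-19, 27, 46, 50, -6, 1, -12, -28] -> [46, 50, -6, -12, -28] -> [-46, -50, 6, 12, 28] -> [-50, -46, 6, 12, 28] -> [28, 12, 6, -46, -50] -> [-56, -24, -12, 92, 100] -> [56, 24, 12, -92, -100]
  [-2, 27, 26, -18, -34, 30, -13] -> [-2, 26, -18, -34, 30] -> [2, -26, 18, 34, -30] -> [-30, -26, 2, 18, 34] -> [34, 18, 2, -26, -30] -> [-68, -36, -4, 52, 60] -> [68, 36, 4, -52, -60]
  [32, -15, 28, 41, 47, 49] -> [32, 28] -> [-32, -28] -> [-32, -28] -> [-28, -32] -> [56, 64] -> [-56, -64]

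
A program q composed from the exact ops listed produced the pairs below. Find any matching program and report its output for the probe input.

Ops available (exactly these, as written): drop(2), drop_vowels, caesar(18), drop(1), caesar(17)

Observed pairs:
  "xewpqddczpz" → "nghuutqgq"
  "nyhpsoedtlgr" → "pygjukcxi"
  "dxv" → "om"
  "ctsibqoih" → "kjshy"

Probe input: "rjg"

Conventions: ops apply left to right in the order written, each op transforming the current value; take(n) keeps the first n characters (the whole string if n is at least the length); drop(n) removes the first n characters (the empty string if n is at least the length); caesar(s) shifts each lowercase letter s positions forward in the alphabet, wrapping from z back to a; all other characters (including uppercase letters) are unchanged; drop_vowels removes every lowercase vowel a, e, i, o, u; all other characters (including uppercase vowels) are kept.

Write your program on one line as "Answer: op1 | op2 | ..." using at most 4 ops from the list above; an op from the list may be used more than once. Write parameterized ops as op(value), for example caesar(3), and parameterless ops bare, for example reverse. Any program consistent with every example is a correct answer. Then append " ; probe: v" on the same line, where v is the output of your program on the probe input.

drop_vowels | drop(1) | caesar(17) ; probe: "ax"

Check, running the answer program on each example:
  "xewpqddczpz" -> "xwpqddczpz" -> "wpqddczpz" -> "nghuutqgq"
  "nyhpsoedtlgr" -> "nyhpsdtlgr" -> "yhpsdtlgr" -> "pygjukcxi"
  "dxv" -> "dxv" -> "xv" -> "om"
  "ctsibqoih" -> "ctsbqh" -> "tsbqh" -> "kjshy"
  probe: "rjg" -> "rjg" -> "jg" -> "ax"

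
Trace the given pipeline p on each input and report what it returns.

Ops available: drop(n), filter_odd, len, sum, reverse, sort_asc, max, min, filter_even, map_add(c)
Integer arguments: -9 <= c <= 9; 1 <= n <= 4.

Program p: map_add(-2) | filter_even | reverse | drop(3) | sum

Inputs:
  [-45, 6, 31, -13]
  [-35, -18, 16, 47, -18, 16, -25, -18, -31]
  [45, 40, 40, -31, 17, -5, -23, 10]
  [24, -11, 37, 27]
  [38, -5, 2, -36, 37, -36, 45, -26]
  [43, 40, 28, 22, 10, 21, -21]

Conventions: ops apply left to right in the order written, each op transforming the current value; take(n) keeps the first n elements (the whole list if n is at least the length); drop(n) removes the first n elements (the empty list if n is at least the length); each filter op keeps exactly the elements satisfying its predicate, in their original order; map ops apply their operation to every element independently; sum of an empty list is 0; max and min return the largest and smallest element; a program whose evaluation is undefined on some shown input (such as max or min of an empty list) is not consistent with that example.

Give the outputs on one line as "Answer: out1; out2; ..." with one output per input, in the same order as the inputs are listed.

Execution, op by op:
  [-45, 6, 31, -13] -> [-47, 4, 29, -15] -> [4] -> [4] -> [] -> 0
  [-35, -18, 16, 47, -18, 16, -25, -18, -31] -> [-37, -20, 14, 45, -20, 14, -27, -20, -33] -> [-20, 14, -20, 14, -20] -> [-20, 14, -20, 14, -20] -> [14, -20] -> -6
  [45, 40, 40, -31, 17, -5, -23, 10] -> [43, 38, 38, -33, 15, -7, -25, 8] -> [38, 38, 8] -> [8, 38, 38] -> [] -> 0
  [24, -11, 37, 27] -> [22, -13, 35, 25] -> [22] -> [22] -> [] -> 0
  [38, -5, 2, -36, 37, -36, 45, -26] -> [36, -7, 0, -38, 35, -38, 43, -28] -> [36, 0, -38, -38, -28] -> [-28, -38, -38, 0, 36] -> [0, 36] -> 36
  [43, 40, 28, 22, 10, 21, -21] -> [41, 38, 26, 20, 8, 19, -23] -> [38, 26, 20, 8] -> [8, 20, 26, 38] -> [38] -> 38

0; -6; 0; 0; 36; 38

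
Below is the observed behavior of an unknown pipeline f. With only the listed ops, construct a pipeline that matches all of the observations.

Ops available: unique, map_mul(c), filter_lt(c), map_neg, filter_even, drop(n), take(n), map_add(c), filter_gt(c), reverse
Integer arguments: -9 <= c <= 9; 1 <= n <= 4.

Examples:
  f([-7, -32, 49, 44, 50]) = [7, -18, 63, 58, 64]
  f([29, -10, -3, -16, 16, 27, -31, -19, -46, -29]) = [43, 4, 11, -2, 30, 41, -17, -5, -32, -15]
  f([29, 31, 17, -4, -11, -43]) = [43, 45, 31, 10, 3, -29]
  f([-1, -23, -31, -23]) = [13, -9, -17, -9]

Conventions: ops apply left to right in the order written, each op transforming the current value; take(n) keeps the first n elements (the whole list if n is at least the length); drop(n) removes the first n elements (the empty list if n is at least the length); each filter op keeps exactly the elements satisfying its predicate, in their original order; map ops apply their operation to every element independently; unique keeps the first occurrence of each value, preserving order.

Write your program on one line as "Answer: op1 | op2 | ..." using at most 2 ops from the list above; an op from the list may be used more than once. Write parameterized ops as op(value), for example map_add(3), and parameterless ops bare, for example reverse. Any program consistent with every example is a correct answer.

map_add(5) | map_add(9)

Check, running the answer program on each example:
  [-7, -32, 49, 44, 50] -> [-2, -27, 54, 49, 55] -> [7, -18, 63, 58, 64]
  [29, -10, -3, -16, 16, 27, -31, -19, -46, -29] -> [34, -5, 2, -11, 21, 32, -26, -14, -41, -24] -> [43, 4, 11, -2, 30, 41, -17, -5, -32, -15]
  [29, 31, 17, -4, -11, -43] -> [34, 36, 22, 1, -6, -38] -> [43, 45, 31, 10, 3, -29]
  [-1, -23, -31, -23] -> [4, -18, -26, -18] -> [13, -9, -17, -9]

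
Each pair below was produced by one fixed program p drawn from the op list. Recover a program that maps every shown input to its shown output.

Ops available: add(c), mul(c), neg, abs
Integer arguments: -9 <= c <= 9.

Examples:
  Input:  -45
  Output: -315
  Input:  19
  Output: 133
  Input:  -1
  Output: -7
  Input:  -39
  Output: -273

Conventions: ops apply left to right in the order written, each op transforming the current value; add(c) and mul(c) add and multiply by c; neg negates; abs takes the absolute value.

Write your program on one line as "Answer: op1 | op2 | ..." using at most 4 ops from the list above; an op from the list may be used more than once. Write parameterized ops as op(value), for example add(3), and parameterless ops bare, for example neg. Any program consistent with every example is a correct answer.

neg | mul(7) | neg

Check, running the answer program on each example:
  -45 -> 45 -> 315 -> -315
  19 -> -19 -> -133 -> 133
  -1 -> 1 -> 7 -> -7
  -39 -> 39 -> 273 -> -273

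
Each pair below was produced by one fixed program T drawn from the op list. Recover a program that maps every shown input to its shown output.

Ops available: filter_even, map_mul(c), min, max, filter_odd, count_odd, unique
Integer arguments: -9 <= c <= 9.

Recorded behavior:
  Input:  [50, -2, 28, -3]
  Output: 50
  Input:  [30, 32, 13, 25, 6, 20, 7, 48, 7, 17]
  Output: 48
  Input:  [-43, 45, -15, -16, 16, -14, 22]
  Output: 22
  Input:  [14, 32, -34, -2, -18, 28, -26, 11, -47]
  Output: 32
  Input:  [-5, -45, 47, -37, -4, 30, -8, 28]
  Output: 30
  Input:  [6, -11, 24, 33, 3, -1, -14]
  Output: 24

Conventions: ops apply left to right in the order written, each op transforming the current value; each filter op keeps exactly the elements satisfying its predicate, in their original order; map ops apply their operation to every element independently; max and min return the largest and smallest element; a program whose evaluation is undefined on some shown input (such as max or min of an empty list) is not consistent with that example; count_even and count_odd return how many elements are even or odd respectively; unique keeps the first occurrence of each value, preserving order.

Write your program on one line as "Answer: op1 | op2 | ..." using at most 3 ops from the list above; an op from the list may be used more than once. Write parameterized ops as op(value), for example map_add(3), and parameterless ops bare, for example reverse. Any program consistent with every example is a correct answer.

filter_even | max

Check, running the answer program on each example:
  [50, -2, 28, -3] -> [50, -2, 28] -> 50
  [30, 32, 13, 25, 6, 20, 7, 48, 7, 17] -> [30, 32, 6, 20, 48] -> 48
  [-43, 45, -15, -16, 16, -14, 22] -> [-16, 16, -14, 22] -> 22
  [14, 32, -34, -2, -18, 28, -26, 11, -47] -> [14, 32, -34, -2, -18, 28, -26] -> 32
  [-5, -45, 47, -37, -4, 30, -8, 28] -> [-4, 30, -8, 28] -> 30
  [6, -11, 24, 33, 3, -1, -14] -> [6, 24, -14] -> 24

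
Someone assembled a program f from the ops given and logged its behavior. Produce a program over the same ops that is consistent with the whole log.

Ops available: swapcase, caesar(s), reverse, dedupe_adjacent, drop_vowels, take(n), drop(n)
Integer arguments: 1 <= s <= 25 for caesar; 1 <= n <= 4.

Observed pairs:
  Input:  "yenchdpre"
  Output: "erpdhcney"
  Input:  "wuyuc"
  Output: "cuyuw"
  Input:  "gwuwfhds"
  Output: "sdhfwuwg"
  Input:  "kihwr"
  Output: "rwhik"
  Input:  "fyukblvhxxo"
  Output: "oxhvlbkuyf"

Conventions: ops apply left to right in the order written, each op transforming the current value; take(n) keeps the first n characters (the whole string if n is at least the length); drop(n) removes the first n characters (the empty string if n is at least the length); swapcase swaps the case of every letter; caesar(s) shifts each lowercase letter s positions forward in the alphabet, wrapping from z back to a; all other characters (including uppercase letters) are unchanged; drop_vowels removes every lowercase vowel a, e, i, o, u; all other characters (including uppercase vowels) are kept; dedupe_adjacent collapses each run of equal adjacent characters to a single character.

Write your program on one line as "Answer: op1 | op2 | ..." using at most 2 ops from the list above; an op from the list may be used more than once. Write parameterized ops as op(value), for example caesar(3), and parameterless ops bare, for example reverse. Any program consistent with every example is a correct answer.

reverse | dedupe_adjacent

Check, running the answer program on each example:
  "yenchdpre" -> "erpdhcney" -> "erpdhcney"
  "wuyuc" -> "cuyuw" -> "cuyuw"
  "gwuwfhds" -> "sdhfwuwg" -> "sdhfwuwg"
  "kihwr" -> "rwhik" -> "rwhik"
  "fyukblvhxxo" -> "oxxhvlbkuyf" -> "oxhvlbkuyf"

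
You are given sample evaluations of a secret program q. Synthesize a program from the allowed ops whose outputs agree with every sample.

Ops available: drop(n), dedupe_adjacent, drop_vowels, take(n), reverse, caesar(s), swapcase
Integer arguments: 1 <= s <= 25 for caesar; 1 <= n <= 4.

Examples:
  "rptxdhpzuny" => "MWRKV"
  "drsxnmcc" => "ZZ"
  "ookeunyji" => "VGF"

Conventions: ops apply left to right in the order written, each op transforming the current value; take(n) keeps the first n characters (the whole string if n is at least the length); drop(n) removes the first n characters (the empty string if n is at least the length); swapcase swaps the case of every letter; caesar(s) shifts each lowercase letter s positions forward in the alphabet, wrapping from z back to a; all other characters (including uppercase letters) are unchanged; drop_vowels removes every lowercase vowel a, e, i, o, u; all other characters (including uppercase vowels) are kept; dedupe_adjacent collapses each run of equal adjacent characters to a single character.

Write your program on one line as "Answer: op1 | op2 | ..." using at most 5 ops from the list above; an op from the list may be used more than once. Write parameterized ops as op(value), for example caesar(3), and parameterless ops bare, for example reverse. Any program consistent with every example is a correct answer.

caesar(23) | swapcase | drop(3) | drop(3)

Check, running the answer program on each example:
  "rptxdhpzuny" -> "omquaemwrkv" -> "OMQUAEMWRKV" -> "UAEMWRKV" -> "MWRKV"
  "drsxnmcc" -> "aopukjzz" -> "AOPUKJZZ" -> "UKJZZ" -> "ZZ"
  "ookeunyji" -> "llhbrkvgf" -> "LLHBRKVGF" -> "BRKVGF" -> "VGF"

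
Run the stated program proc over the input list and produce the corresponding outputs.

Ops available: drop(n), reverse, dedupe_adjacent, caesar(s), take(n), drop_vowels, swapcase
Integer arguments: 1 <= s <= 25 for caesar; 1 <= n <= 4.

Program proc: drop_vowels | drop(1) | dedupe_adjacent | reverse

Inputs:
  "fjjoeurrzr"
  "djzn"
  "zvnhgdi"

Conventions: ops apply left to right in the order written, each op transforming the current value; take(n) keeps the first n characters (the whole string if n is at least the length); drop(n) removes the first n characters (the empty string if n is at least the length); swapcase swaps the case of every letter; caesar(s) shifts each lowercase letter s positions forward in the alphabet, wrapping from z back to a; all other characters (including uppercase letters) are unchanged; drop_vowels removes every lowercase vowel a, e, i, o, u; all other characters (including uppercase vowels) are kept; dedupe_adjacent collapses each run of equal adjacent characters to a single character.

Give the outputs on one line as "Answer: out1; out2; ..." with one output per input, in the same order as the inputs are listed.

"rzrj"; "nzj"; "dghnv"

Execution, op by op:
  "fjjoeurrzr" -> "fjjrrzr" -> "jjrrzr" -> "jrzr" -> "rzrj"
  "djzn" -> "djzn" -> "jzn" -> "jzn" -> "nzj"
  "zvnhgdi" -> "zvnhgd" -> "vnhgd" -> "vnhgd" -> "dghnv"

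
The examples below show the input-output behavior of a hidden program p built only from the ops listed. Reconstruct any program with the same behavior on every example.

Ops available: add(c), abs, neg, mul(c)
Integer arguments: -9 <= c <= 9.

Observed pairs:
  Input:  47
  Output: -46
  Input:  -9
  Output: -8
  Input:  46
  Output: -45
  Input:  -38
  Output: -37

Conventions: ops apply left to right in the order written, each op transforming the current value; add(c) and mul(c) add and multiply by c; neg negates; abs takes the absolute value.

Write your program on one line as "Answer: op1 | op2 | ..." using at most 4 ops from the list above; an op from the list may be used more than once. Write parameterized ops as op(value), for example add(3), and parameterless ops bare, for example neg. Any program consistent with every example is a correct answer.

abs | neg | add(-7) | add(8)

Check, running the answer program on each example:
  47 -> 47 -> -47 -> -54 -> -46
  -9 -> 9 -> -9 -> -16 -> -8
  46 -> 46 -> -46 -> -53 -> -45
  -38 -> 38 -> -38 -> -45 -> -37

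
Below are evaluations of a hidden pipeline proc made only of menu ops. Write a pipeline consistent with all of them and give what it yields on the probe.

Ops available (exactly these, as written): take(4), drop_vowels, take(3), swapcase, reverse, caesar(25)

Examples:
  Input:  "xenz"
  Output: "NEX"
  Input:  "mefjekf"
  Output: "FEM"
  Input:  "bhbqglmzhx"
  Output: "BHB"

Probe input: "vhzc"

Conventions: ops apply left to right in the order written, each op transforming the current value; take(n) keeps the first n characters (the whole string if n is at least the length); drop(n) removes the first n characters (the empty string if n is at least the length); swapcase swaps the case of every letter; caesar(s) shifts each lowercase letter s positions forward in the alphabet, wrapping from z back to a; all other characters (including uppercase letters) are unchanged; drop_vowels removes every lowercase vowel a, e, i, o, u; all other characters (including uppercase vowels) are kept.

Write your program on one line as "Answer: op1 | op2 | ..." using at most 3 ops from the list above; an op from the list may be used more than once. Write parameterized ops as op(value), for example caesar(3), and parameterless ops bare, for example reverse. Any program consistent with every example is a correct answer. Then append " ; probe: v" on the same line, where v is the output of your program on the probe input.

swapcase | take(3) | reverse ; probe: "ZHV"

Check, running the answer program on each example:
  "xenz" -> "XENZ" -> "XEN" -> "NEX"
  "mefjekf" -> "MEFJEKF" -> "MEF" -> "FEM"
  "bhbqglmzhx" -> "BHBQGLMZHX" -> "BHB" -> "BHB"
  probe: "vhzc" -> "VHZC" -> "VHZ" -> "ZHV"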